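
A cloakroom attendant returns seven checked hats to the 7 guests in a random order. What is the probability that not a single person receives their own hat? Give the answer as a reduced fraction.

103/280

Favorable outcomes: !7 = 1854.
Total outcomes: 7! = 5040.
Probability = 1854/5040 = 103/280.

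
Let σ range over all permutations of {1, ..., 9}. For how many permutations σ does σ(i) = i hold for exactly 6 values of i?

Pick the 6 fixed positions: C(9,6) = 84 ways.
The other 3 form a derangement: !3 = 2.
Total: 84 × 2 = 168.

168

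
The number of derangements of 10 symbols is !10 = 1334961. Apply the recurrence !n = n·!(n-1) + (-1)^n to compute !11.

!11 = 11·1334961 - 1 = 14684570.

14684570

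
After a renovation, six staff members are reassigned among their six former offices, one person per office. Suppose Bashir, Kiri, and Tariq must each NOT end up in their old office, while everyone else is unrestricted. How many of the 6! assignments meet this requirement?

426

Let A_j be the event that the j-th constrained one is fixed. By inclusion-exclusion over the 3 events:
Σ_{j=0}^{3} (-1)^j C(3,j)(6-j)!
= C(3,0)·6! - C(3,1)·5! + C(3,2)·4! - C(3,3)·3!
= 720 - 360 + 72 - 6
= 426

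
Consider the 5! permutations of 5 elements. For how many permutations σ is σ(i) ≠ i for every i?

44

Use !n = n·!(n-1) + (-1)^n.
!5 = 5·9 - 1 = 44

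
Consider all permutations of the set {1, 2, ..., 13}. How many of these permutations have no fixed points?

The subfactorial !13 = [13!/e] (nearest integer).
13! = 6227020800, and 6227020800/e ≈ 2290792932.07, so !13 = 2290792932.

2290792932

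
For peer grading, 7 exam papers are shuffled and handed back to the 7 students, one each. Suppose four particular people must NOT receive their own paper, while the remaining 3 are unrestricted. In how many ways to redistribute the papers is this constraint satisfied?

Inclusion-exclusion on the 4 forbidden self-matches:
Σ_{j=0}^{4} (-1)^j C(4,j)(7-j)!
= C(4,0)·7! - C(4,1)·6! + C(4,2)·5! - C(4,3)·4! + C(4,4)·3!
= 5040 - 2880 + 720 - 96 + 6
= 2790

2790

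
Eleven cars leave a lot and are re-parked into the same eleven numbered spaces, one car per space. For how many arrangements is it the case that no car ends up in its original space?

The subfactorial !11 = [11!/e] (nearest integer).
11! = 39916800, and 39916800/e ≈ 14684570.08, so !11 = 14684570.

14684570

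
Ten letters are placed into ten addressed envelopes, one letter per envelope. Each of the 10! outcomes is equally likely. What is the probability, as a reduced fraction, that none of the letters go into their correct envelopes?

16481/44800

Favorable outcomes: !10 = 1334961.
Total outcomes: 10! = 3628800.
Probability = 1334961/3628800 = 16481/44800.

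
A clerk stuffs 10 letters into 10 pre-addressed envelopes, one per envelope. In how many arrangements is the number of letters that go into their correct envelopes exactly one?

1334960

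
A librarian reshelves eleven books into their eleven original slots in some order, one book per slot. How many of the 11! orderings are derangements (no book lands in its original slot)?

14684570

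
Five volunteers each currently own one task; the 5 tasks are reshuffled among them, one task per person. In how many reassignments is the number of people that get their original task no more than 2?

Sum C(5,i)·!(5-i) for i = 0..2:
  i=0: C(5,0)·!5 = 1·44 = 44
  i=1: C(5,1)·!4 = 5·9 = 45
  i=2: C(5,2)·!3 = 10·2 = 20
Total = 109.

109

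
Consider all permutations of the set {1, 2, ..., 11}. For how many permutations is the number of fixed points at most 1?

# with exactly i fixed is C(11,i)·!(11-i); sum over i=0..1:
  i=0: C(11,0)·!11 = 1·14684570 = 14684570
  i=1: C(11,1)·!10 = 11·1334961 = 14684571
Total = 29369141.

29369141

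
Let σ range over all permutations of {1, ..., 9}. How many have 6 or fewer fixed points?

362843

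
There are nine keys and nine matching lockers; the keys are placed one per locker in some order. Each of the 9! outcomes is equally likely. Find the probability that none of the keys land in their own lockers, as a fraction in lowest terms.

Favorable outcomes: !9 = 133496.
Total outcomes: 9! = 362880.
Probability = 133496/362880 = 16687/45360.

16687/45360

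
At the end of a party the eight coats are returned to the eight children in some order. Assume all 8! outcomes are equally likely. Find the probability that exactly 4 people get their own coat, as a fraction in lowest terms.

1/64

Favorable outcomes: C(8,4)·!4 = 70·9 = 630.
Total outcomes: 8! = 40320.
Probability = 630/40320 = 1/64.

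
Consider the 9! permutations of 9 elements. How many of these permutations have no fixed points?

133496

Recurrence: !9 = 9·!8 + (-1)^9.
!9 = 9·14833 - 1 = 133496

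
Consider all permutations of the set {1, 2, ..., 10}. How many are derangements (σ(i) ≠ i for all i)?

1334961

The subfactorial !10 = [10!/e] (nearest integer).
10! = 3628800, and 3628800/e ≈ 1334960.92, so !10 = 1334961.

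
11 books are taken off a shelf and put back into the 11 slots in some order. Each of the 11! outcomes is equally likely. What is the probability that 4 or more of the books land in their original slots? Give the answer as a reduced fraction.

Favorable outcomes: Σ_{i≥4} C(11,i)·!(11-i) = 330·1854 + 462·265 + 462·44 + 330·9 + 165·2 + 55·1 + 11·0 + 1·1 = 757934.
Total outcomes: 11! = 39916800.
Probability = 757934/39916800 = 378967/19958400.

378967/19958400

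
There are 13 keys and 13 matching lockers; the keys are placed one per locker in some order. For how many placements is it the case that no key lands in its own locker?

2290792932

By inclusion-exclusion, !13 = Σ (-1)^k · 13!/k! for k=0..13
= 13! - 13!/1! + 13!/2! - 13!/3! + 13!/4! - 13!/5! + 13!/6! - 13!/7! + 13!/8! - 13!/9! + 13!/10! - 13!/11! + 13!/12! - 13!/13!
= 6227020800 - 6227020800 + 3113510400 - 1037836800 + 259459200 - 51891840 + 8648640 - 1235520 + 154440 - 17160 + 1716 - 156 + 13 - 1
= 2290792932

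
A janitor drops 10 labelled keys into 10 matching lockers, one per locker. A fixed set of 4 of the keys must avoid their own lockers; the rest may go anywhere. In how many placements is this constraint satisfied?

Inclusion-exclusion on the 4 forbidden self-matches:
Σ_{j=0}^{4} (-1)^j C(4,j)(10-j)!
= C(4,0)·10! - C(4,1)·9! + C(4,2)·8! - C(4,3)·7! + C(4,4)·6!
= 3628800 - 1451520 + 241920 - 20160 + 720
= 2399760

2399760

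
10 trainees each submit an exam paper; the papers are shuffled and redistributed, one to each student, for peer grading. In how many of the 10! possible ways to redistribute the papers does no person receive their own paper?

1334961

Use !n = n·!(n-1) + (-1)^n.
!10 = 10·133496 + 1 = 1334961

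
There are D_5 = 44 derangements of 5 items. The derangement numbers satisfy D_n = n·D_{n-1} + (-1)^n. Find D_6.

265

D_6 = 6·44 + 1 = 265.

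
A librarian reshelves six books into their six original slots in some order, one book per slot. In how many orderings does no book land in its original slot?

265

The subfactorial !6 = [6!/e] (nearest integer).
6! = 720, and 720/e ≈ 264.87, so !6 = 265.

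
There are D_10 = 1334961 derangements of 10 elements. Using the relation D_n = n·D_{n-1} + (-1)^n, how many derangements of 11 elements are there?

14684570

D_11 = 11·1334961 - 1 = 14684570.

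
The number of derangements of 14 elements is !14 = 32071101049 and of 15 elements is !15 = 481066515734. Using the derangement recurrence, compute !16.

!16 = (16-1)·(!15 + !14) = 15·(481066515734 + 32071101049) = 15·513137616783 = 7697064251745.

7697064251745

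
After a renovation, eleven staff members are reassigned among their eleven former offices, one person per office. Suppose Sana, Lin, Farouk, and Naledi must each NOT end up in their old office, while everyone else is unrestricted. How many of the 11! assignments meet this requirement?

27422640

Let A_j be the event that the j-th constrained one is fixed. By inclusion-exclusion over the 4 events:
Σ_{j=0}^{4} (-1)^j C(4,j)(11-j)!
= C(4,0)·11! - C(4,1)·10! + C(4,2)·9! - C(4,3)·8! + C(4,4)·7!
= 39916800 - 14515200 + 2177280 - 161280 + 5040
= 27422640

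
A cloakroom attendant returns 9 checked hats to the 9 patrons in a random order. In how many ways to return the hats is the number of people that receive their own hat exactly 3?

22260

Choose which 3 of the 9 are fixed: C(9,3) = 84.
The remaining 6 must be deranged: !6 = 265.
Total: 84 × 265 = 22260.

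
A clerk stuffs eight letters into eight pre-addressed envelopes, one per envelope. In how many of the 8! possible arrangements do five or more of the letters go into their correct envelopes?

Sum C(8,i)·!(8-i) for i = 5..8:
  i=5: C(8,5)·!3 = 56·2 = 112
  i=6: C(8,6)·!2 = 28·1 = 28
  i=7: C(8,7)·!1 = 8·0 = 0
  i=8: C(8,8)·!0 = 1·1 = 1
Total = 141.

141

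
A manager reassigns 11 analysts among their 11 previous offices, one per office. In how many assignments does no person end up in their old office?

14684570

!11 is the nearest integer to 11!/e.
11! = 39916800, and 39916800/e ≈ 14684570.08, so !11 = 14684570.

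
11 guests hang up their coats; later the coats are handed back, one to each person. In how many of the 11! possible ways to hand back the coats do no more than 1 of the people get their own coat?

29369141

# with exactly i fixed is C(11,i)·!(11-i); sum over i=0..1:
  i=0: C(11,0)·!11 = 1·14684570 = 14684570
  i=1: C(11,1)·!10 = 11·1334961 = 14684571
Total = 29369141.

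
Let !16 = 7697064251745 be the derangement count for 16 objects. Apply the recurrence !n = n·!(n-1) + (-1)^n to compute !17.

!17 = 17·7697064251745 - 1 = 130850092279664.

130850092279664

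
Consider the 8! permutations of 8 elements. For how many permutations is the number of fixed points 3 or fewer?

# with exactly i fixed is C(8,i)·!(8-i); sum over i=0..3:
  i=0: C(8,0)·!8 = 1·14833 = 14833
  i=1: C(8,1)·!7 = 8·1854 = 14832
  i=2: C(8,2)·!6 = 28·265 = 7420
  i=3: C(8,3)·!5 = 56·44 = 2464
Total = 39549.

39549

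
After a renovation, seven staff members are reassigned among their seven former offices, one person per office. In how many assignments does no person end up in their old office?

1854

!7 is the nearest integer to 7!/e.
7! = 5040, and 5040/e ≈ 1854.11, so !7 = 1854.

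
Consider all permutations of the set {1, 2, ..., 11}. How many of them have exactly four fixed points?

611820

Pick the 4 fixed positions: C(11,4) = 330 ways.
The remaining 7 must be deranged: !7 = 1854.
Total: 330 × 1854 = 611820.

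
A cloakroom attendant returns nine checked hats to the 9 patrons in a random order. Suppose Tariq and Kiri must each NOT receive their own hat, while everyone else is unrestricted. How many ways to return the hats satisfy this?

287280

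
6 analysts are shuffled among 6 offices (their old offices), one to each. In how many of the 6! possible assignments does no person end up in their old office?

Use !n = n·!(n-1) + (-1)^n.
!6 = 6·44 + 1 = 265

265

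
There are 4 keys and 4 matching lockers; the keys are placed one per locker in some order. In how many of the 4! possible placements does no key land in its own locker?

Use !n = n·!(n-1) + (-1)^n.
!4 = 4·2 + 1 = 9

9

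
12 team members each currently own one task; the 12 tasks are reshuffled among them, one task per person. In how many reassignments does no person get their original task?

176214841

The number of derangements of 12 is !12 = Σ_{k=0}^{12} (-1)^k·12!/k!
= 12! - 12!/1! + 12!/2! - 12!/3! + 12!/4! - 12!/5! + 12!/6! - 12!/7! + 12!/8! - 12!/9! + 12!/10! - 12!/11! + 12!/12!
= 479001600 - 479001600 + 239500800 - 79833600 + 19958400 - 3991680 + 665280 - 95040 + 11880 - 1320 + 132 - 12 + 1
= 176214841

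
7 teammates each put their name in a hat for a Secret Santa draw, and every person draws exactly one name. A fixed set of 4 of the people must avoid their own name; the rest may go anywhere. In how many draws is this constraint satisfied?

Let A_j be the event that the j-th constrained one is fixed. By inclusion-exclusion over the 4 events:
Σ_{j=0}^{4} (-1)^j C(4,j)(7-j)!
= C(4,0)·7! - C(4,1)·6! + C(4,2)·5! - C(4,3)·4! + C(4,4)·3!
= 5040 - 2880 + 720 - 96 + 6
= 2790

2790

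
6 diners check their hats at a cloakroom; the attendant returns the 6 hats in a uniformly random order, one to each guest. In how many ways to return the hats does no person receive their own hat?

265

!6 = 6! · Σ_{k=0}^{6} (-1)^k/k!
= 6! - 6!/1! + 6!/2! - 6!/3! + 6!/4! - 6!/5! + 6!/6!
= 720 - 720 + 360 - 120 + 30 - 6 + 1
= 265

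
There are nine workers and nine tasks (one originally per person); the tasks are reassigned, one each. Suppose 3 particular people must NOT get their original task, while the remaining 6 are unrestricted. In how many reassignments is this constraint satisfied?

256320

Inclusion-exclusion on the 3 forbidden self-matches:
Σ_{j=0}^{3} (-1)^j C(3,j)(9-j)!
= C(3,0)·9! - C(3,1)·8! + C(3,2)·7! - C(3,3)·6!
= 362880 - 120960 + 15120 - 720
= 256320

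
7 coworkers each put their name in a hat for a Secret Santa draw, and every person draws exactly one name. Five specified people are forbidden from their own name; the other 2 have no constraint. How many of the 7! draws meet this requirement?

2428

Let A_j be the event that the j-th constrained one is fixed. By inclusion-exclusion over the 5 events:
Σ_{j=0}^{5} (-1)^j C(5,j)(7-j)!
= C(5,0)·7! - C(5,1)·6! + C(5,2)·5! - C(5,3)·4! + C(5,4)·3! - C(5,5)·2!
= 5040 - 3600 + 1200 - 240 + 30 - 2
= 2428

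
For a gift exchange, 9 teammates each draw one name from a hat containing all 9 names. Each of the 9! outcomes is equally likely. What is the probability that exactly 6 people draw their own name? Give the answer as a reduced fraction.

Favorable outcomes: C(9,6)·!3 = 84·2 = 168.
Total outcomes: 9! = 362880.
Probability = 168/362880 = 1/2160.

1/2160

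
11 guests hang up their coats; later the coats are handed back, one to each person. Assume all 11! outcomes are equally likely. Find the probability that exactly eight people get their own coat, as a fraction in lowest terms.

1/120960

Favorable outcomes: C(11,8)·!3 = 165·2 = 330.
Total outcomes: 11! = 39916800.
Probability = 330/39916800 = 1/120960.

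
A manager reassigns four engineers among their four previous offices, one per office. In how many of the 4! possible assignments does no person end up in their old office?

9

By inclusion-exclusion, !4 = Σ (-1)^k · 4!/k! for k=0..4
= 4! - 4!/1! + 4!/2! - 4!/3! + 4!/4!
= 24 - 24 + 12 - 4 + 1
= 9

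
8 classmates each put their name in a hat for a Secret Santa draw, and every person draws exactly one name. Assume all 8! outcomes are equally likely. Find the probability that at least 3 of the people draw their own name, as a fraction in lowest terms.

Favorable outcomes: Σ_{i≥3} C(8,i)·!(8-i) = 56·44 + 70·9 + 56·2 + 28·1 + 8·0 + 1·1 = 3235.
Total outcomes: 8! = 40320.
Probability = 3235/40320 = 647/8064.

647/8064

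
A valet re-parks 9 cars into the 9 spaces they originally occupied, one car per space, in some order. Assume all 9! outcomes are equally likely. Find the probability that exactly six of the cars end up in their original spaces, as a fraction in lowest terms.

Favorable outcomes: C(9,6)·!3 = 84·2 = 168.
Total outcomes: 9! = 362880.
Probability = 168/362880 = 1/2160.

1/2160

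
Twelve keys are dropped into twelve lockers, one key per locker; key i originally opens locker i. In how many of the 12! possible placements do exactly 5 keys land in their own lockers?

1468368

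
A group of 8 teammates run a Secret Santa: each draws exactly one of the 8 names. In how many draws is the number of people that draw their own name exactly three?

2464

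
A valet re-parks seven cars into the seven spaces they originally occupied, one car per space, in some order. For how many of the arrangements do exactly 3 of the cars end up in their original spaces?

Pick the 3 fixed positions: C(7,3) = 35 ways.
The remaining 4 must be deranged: !4 = 9.
Total: 35 × 9 = 315.

315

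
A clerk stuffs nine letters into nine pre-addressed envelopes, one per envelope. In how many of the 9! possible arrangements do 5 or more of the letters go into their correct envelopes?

1339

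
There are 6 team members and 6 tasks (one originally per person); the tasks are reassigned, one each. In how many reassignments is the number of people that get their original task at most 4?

719

# with exactly i fixed is C(6,i)·!(6-i); sum over i=0..4:
  i=0: C(6,0)·!6 = 1·265 = 265
  i=1: C(6,1)·!5 = 6·44 = 264
  i=2: C(6,2)·!4 = 15·9 = 135
  i=3: C(6,3)·!3 = 20·2 = 40
  i=4: C(6,4)·!2 = 15·1 = 15
Total = 719.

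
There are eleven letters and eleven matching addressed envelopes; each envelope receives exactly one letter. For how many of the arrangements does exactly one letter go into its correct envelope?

Pick the single fixed position: C(11,1) = 11 ways.
The remaining 10 must be deranged: !10 = 1334961.
Total: 11 × 1334961 = 14684571.

14684571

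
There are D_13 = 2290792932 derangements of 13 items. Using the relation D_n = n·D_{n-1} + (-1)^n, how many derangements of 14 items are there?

D_14 = 14·2290792932 + 1 = 32071101049.

32071101049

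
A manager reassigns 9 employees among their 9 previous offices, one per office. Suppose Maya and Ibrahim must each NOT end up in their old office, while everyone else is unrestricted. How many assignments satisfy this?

287280

Inclusion-exclusion on the 2 forbidden self-matches:
Σ_{j=0}^{2} (-1)^j C(2,j)(9-j)!
= C(2,0)·9! - C(2,1)·8! + C(2,2)·7!
= 362880 - 80640 + 5040
= 287280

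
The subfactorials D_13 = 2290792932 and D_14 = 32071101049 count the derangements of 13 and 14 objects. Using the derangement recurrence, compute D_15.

D_15 = (15-1)·(D_14 + D_13) = 14·(32071101049 + 2290792932) = 14·34361893981 = 481066515734.

481066515734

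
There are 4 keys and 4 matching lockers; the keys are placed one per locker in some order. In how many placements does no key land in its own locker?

By inclusion-exclusion, !4 = Σ (-1)^k · 4!/k! for k=0..4
= 4! - 4!/1! + 4!/2! - 4!/3! + 4!/4!
= 24 - 24 + 12 - 4 + 1
= 9

9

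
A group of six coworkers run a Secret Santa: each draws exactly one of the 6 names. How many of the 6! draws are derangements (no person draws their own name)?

The number of derangements of 6 is !6 = Σ_{k=0}^{6} (-1)^k·6!/k!
= 6! - 6!/1! + 6!/2! - 6!/3! + 6!/4! - 6!/5! + 6!/6!
= 720 - 720 + 360 - 120 + 30 - 6 + 1
= 265

265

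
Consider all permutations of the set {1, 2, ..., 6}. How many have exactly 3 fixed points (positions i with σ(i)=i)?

40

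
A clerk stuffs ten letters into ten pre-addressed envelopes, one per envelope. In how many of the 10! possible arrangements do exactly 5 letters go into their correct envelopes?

11088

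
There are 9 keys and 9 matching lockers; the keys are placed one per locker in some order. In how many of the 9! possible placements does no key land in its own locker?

133496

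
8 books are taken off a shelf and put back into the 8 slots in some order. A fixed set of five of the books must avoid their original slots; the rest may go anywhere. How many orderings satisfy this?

21234

Inclusion-exclusion on the 5 forbidden self-matches:
Σ_{j=0}^{5} (-1)^j C(5,j)(8-j)!
= C(5,0)·8! - C(5,1)·7! + C(5,2)·6! - C(5,3)·5! + C(5,4)·4! - C(5,5)·3!
= 40320 - 25200 + 7200 - 1200 + 120 - 6
= 21234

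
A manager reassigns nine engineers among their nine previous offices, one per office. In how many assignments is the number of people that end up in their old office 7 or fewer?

# with exactly i fixed is C(9,i)·!(9-i); sum over i=0..7:
  i=0: C(9,0)·!9 = 1·133496 = 133496
  i=1: C(9,1)·!8 = 9·14833 = 133497
  i=2: C(9,2)·!7 = 36·1854 = 66744
  i=3: C(9,3)·!6 = 84·265 = 22260
  i=4: C(9,4)·!5 = 126·44 = 5544
  i=5: C(9,5)·!4 = 126·9 = 1134
  i=6: C(9,6)·!3 = 84·2 = 168
  i=7: C(9,7)·!2 = 36·1 = 36
Total = 362879.

362879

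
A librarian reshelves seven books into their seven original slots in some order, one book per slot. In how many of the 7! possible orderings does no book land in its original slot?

1854

!7 = 7! · Σ_{k=0}^{7} (-1)^k/k!
= 7! - 7!/1! + 7!/2! - 7!/3! + 7!/4! - 7!/5! + 7!/6! - 7!/7!
= 5040 - 5040 + 2520 - 840 + 210 - 42 + 7 - 1
= 1854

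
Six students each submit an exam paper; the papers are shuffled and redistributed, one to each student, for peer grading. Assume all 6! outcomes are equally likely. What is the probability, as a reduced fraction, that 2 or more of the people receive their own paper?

Favorable outcomes: Σ_{i≥2} C(6,i)·!(6-i) = 15·9 + 20·2 + 15·1 + 6·0 + 1·1 = 191.
Total outcomes: 6! = 720.
Probability = 191/720 = 191/720.

191/720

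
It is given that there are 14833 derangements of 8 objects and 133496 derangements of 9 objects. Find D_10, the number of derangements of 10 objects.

1334961

D_10 = (10-1)·(D_9 + D_8) = 9·(133496 + 14833) = 9·148329 = 1334961.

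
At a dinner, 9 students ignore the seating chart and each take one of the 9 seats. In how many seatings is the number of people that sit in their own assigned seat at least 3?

Sum C(9,i)·!(9-i) for i = 3..9:
  i=3: C(9,3)·!6 = 84·265 = 22260
  i=4: C(9,4)·!5 = 126·44 = 5544
  i=5: C(9,5)·!4 = 126·9 = 1134
  i=6: C(9,6)·!3 = 84·2 = 168
  i=7: C(9,7)·!2 = 36·1 = 36
  i=8: C(9,8)·!1 = 9·0 = 0
  i=9: C(9,9)·!0 = 1·1 = 1
Total = 29143.

29143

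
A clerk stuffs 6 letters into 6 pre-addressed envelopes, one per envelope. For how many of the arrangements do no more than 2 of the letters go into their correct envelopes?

# with exactly i fixed is C(6,i)·!(6-i); sum over i=0..2:
  i=0: C(6,0)·!6 = 1·265 = 265
  i=1: C(6,1)·!5 = 6·44 = 264
  i=2: C(6,2)·!4 = 15·9 = 135
Total = 664.

664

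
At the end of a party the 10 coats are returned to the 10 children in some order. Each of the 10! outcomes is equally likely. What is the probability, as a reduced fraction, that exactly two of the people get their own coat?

Favorable outcomes: C(10,2)·!8 = 45·14833 = 667485.
Total outcomes: 10! = 3628800.
Probability = 667485/3628800 = 2119/11520.

2119/11520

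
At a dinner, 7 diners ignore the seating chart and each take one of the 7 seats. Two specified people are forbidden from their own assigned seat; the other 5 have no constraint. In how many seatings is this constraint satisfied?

Inclusion-exclusion on the 2 forbidden self-matches:
Σ_{j=0}^{2} (-1)^j C(2,j)(7-j)!
= C(2,0)·7! - C(2,1)·6! + C(2,2)·5!
= 5040 - 1440 + 120
= 3720

3720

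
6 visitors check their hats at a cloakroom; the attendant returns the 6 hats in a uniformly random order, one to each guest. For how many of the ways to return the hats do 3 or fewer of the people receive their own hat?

704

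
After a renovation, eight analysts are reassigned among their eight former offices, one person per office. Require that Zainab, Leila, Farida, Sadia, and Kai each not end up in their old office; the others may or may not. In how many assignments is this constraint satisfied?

21234

Inclusion-exclusion on the 5 forbidden self-matches:
Σ_{j=0}^{5} (-1)^j C(5,j)(8-j)!
= C(5,0)·8! - C(5,1)·7! + C(5,2)·6! - C(5,3)·5! + C(5,4)·4! - C(5,5)·3!
= 40320 - 25200 + 7200 - 1200 + 120 - 6
= 21234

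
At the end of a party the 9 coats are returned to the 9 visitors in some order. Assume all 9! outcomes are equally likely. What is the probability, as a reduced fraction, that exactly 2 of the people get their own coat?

103/560

Favorable outcomes: C(9,2)·!7 = 36·1854 = 66744.
Total outcomes: 9! = 362880.
Probability = 66744/362880 = 103/560.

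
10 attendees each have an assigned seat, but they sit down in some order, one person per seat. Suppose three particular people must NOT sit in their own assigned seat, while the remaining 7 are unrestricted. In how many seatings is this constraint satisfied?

2656080

Let A_j be the event that the j-th constrained one is fixed. By inclusion-exclusion over the 3 events:
Σ_{j=0}^{3} (-1)^j C(3,j)(10-j)!
= C(3,0)·10! - C(3,1)·9! + C(3,2)·8! - C(3,3)·7!
= 3628800 - 1088640 + 120960 - 5040
= 2656080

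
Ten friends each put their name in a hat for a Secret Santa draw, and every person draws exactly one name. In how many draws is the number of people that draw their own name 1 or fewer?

2669921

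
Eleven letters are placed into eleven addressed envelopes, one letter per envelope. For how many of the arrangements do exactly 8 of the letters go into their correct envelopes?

Pick the 8 fixed positions: C(11,8) = 165 ways.
The remaining 3 must be deranged: !3 = 2.
Total: 165 × 2 = 330.

330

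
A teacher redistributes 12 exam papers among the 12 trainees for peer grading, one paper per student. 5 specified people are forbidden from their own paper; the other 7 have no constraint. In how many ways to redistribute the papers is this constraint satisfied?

Let A_j be the event that the j-th constrained one is fixed. By inclusion-exclusion over the 5 events:
Σ_{j=0}^{5} (-1)^j C(5,j)(12-j)!
= C(5,0)·12! - C(5,1)·11! + C(5,2)·10! - C(5,3)·9! + C(5,4)·8! - C(5,5)·7!
= 479001600 - 199584000 + 36288000 - 3628800 + 201600 - 5040
= 312273360

312273360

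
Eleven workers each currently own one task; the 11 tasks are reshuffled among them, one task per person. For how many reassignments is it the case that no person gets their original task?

The subfactorial !11 = [11!/e] (nearest integer).
11! = 39916800, and 39916800/e ≈ 14684570.08, so !11 = 14684570.

14684570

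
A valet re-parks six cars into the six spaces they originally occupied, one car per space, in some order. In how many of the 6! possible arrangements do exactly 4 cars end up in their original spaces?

15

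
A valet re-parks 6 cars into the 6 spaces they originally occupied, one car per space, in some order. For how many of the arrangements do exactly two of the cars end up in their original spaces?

135

Pick the 2 fixed positions: C(6,2) = 15 ways.
The other 4 form a derangement: !4 = 9.
Total: 15 × 9 = 135.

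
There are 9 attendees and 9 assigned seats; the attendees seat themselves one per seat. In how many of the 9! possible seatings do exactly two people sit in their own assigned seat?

Pick the 2 fixed positions: C(9,2) = 36 ways.
The remaining 7 must be deranged: !7 = 1854.
Total: 36 × 1854 = 66744.

66744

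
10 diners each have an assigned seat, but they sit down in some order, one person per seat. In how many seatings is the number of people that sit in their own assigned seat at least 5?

Sum C(10,i)·!(10-i) for i = 5..10:
  i=5: C(10,5)·!5 = 252·44 = 11088
  i=6: C(10,6)·!4 = 210·9 = 1890
  i=7: C(10,7)·!3 = 120·2 = 240
  i=8: C(10,8)·!2 = 45·1 = 45
  i=9: C(10,9)·!1 = 10·0 = 0
  i=10: C(10,10)·!0 = 1·1 = 1
Total = 13264.

13264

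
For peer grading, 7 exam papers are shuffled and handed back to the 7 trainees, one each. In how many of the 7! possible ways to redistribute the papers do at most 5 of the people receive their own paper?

# with exactly i fixed is C(7,i)·!(7-i); sum over i=0..5:
  i=0: C(7,0)·!7 = 1·1854 = 1854
  i=1: C(7,1)·!6 = 7·265 = 1855
  i=2: C(7,2)·!5 = 21·44 = 924
  i=3: C(7,3)·!4 = 35·9 = 315
  i=4: C(7,4)·!3 = 35·2 = 70
  i=5: C(7,5)·!2 = 21·1 = 21
Total = 5039.

5039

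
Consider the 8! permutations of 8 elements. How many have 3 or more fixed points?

# with exactly i fixed is C(8,i)·!(8-i); sum over i=3..8:
  i=3: C(8,3)·!5 = 56·44 = 2464
  i=4: C(8,4)·!4 = 70·9 = 630
  i=5: C(8,5)·!3 = 56·2 = 112
  i=6: C(8,6)·!2 = 28·1 = 28
  i=7: C(8,7)·!1 = 8·0 = 0
  i=8: C(8,8)·!0 = 1·1 = 1
Total = 3235.

3235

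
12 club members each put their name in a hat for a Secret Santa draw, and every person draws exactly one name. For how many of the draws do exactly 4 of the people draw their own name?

7342335

Choose which 4 of the 12 are fixed: C(12,4) = 495.
The remaining 8 must be deranged: !8 = 14833.
Total: 495 × 14833 = 7342335.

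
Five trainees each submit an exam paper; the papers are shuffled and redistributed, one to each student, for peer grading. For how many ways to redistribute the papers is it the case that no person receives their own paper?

44

The number of derangements of 5 is !5 = Σ_{k=0}^{5} (-1)^k·5!/k!
= 5! - 5!/1! + 5!/2! - 5!/3! + 5!/4! - 5!/5!
= 120 - 120 + 60 - 20 + 5 - 1
= 44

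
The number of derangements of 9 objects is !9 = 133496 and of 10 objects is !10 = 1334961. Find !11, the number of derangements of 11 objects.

14684570

!11 = (11-1)·(!10 + !9) = 10·(1334961 + 133496) = 10·1468457 = 14684570.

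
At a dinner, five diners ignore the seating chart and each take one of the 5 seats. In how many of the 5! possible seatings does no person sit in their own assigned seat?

!5 = 5! · Σ_{k=0}^{5} (-1)^k/k!
= 5! - 5!/1! + 5!/2! - 5!/3! + 5!/4! - 5!/5!
= 120 - 120 + 60 - 20 + 5 - 1
= 44

44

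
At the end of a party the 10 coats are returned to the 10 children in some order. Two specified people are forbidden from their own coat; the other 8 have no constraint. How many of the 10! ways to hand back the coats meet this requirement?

2943360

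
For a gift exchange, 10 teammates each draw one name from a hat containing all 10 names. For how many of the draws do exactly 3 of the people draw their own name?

222480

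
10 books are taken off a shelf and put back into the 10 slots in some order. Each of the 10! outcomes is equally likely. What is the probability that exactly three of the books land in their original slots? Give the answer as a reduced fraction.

Favorable outcomes: C(10,3)·!7 = 120·1854 = 222480.
Total outcomes: 10! = 3628800.
Probability = 222480/3628800 = 103/1680.

103/1680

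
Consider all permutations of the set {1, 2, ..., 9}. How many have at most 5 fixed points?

362675

Sum C(9,i)·!(9-i) for i = 0..5:
  i=0: C(9,0)·!9 = 1·133496 = 133496
  i=1: C(9,1)·!8 = 9·14833 = 133497
  i=2: C(9,2)·!7 = 36·1854 = 66744
  i=3: C(9,3)·!6 = 84·265 = 22260
  i=4: C(9,4)·!5 = 126·44 = 5544
  i=5: C(9,5)·!4 = 126·9 = 1134
Total = 362675.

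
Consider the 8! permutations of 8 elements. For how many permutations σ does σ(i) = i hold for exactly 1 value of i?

Pick the single fixed position: C(8,1) = 8 ways.
The remaining 7 must be deranged: !7 = 1854.
Total: 8 × 1854 = 14832.

14832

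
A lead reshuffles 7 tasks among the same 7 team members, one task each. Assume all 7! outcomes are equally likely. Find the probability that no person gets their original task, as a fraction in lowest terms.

103/280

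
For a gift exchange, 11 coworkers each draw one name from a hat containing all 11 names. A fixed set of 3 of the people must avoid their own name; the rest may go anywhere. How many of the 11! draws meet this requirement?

30078720

Let A_j be the event that the j-th constrained one is fixed. By inclusion-exclusion over the 3 events:
Σ_{j=0}^{3} (-1)^j C(3,j)(11-j)!
= C(3,0)·11! - C(3,1)·10! + C(3,2)·9! - C(3,3)·8!
= 39916800 - 10886400 + 1088640 - 40320
= 30078720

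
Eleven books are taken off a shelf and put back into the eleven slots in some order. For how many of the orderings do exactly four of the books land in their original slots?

Pick the 4 fixed positions: C(11,4) = 330 ways.
The remaining 7 must be deranged: !7 = 1854.
Total: 330 × 1854 = 611820.

611820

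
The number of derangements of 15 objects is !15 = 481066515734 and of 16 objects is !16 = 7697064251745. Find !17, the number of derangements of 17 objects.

!17 = (17-1)·(!16 + !15) = 16·(7697064251745 + 481066515734) = 16·8178130767479 = 130850092279664.

130850092279664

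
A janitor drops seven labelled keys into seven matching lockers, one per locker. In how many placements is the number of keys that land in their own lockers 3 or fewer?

# with exactly i fixed is C(7,i)·!(7-i); sum over i=0..3:
  i=0: C(7,0)·!7 = 1·1854 = 1854
  i=1: C(7,1)·!6 = 7·265 = 1855
  i=2: C(7,2)·!5 = 21·44 = 924
  i=3: C(7,3)·!4 = 35·9 = 315
Total = 4948.

4948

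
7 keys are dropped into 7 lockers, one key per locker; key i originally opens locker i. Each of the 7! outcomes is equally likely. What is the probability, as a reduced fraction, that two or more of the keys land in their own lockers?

1331/5040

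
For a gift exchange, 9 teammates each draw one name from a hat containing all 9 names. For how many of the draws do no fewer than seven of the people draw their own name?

37

# with exactly i fixed is C(9,i)·!(9-i); sum over i=7..9:
  i=7: C(9,7)·!2 = 36·1 = 36
  i=8: C(9,8)·!1 = 9·0 = 0
  i=9: C(9,9)·!0 = 1·1 = 1
Total = 37.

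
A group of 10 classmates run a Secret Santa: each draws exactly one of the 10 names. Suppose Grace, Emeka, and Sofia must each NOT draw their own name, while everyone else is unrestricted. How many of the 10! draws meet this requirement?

Let A_j be the event that the j-th constrained one is fixed. By inclusion-exclusion over the 3 events:
Σ_{j=0}^{3} (-1)^j C(3,j)(10-j)!
= C(3,0)·10! - C(3,1)·9! + C(3,2)·8! - C(3,3)·7!
= 3628800 - 1088640 + 120960 - 5040
= 2656080

2656080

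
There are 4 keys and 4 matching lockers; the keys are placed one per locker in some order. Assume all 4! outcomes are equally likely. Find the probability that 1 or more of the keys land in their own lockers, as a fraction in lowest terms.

5/8

Favorable outcomes: Σ_{i≥1} C(4,i)·!(4-i) = 4·2 + 6·1 + 4·0 + 1·1 = 15.
Total outcomes: 4! = 24.
Probability = 15/24 = 5/8.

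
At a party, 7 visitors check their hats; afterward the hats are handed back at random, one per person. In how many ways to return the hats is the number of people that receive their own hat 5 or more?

# with exactly i fixed is C(7,i)·!(7-i); sum over i=5..7:
  i=5: C(7,5)·!2 = 21·1 = 21
  i=6: C(7,6)·!1 = 7·0 = 0
  i=7: C(7,7)·!0 = 1·1 = 1
Total = 22.

22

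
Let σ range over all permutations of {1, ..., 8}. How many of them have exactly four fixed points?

630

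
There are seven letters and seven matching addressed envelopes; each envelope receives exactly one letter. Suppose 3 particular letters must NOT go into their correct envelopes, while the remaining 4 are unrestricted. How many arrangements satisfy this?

Let A_j be the event that the j-th constrained one is fixed. By inclusion-exclusion over the 3 events:
Σ_{j=0}^{3} (-1)^j C(3,j)(7-j)!
= C(3,0)·7! - C(3,1)·6! + C(3,2)·5! - C(3,3)·4!
= 5040 - 2160 + 360 - 24
= 3216

3216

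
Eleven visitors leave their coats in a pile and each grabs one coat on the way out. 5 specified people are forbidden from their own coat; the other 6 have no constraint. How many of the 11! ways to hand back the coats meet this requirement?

25022880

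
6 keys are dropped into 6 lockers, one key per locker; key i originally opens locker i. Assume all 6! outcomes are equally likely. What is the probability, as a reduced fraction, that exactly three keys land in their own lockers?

1/18

Favorable outcomes: C(6,3)·!3 = 20·2 = 40.
Total outcomes: 6! = 720.
Probability = 40/720 = 1/18.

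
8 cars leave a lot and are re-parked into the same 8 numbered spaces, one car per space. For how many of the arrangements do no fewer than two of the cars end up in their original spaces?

# with exactly i fixed is C(8,i)·!(8-i); sum over i=2..8:
  i=2: C(8,2)·!6 = 28·265 = 7420
  i=3: C(8,3)·!5 = 56·44 = 2464
  i=4: C(8,4)·!4 = 70·9 = 630
  i=5: C(8,5)·!3 = 56·2 = 112
  i=6: C(8,6)·!2 = 28·1 = 28
  i=7: C(8,7)·!1 = 8·0 = 0
  i=8: C(8,8)·!0 = 1·1 = 1
Total = 10655.

10655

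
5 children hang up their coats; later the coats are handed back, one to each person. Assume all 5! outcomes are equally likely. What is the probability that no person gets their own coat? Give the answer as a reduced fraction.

Favorable outcomes: !5 = 44.
Total outcomes: 5! = 120.
Probability = 44/120 = 11/30.

11/30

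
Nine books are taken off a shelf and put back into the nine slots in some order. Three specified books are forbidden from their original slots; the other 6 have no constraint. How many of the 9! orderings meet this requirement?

Inclusion-exclusion on the 3 forbidden self-matches:
Σ_{j=0}^{3} (-1)^j C(3,j)(9-j)!
= C(3,0)·9! - C(3,1)·8! + C(3,2)·7! - C(3,3)·6!
= 362880 - 120960 + 15120 - 720
= 256320

256320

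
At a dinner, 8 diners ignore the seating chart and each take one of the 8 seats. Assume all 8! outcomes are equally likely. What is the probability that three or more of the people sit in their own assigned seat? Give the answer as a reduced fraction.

Favorable outcomes: Σ_{i≥3} C(8,i)·!(8-i) = 56·44 + 70·9 + 56·2 + 28·1 + 8·0 + 1·1 = 3235.
Total outcomes: 8! = 40320.
Probability = 3235/40320 = 647/8064.

647/8064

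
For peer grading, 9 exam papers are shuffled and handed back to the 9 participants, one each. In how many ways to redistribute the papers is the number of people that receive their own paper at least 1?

Sum C(9,i)·!(9-i) for i = 1..9:
  i=1: C(9,1)·!8 = 9·14833 = 133497
  i=2: C(9,2)·!7 = 36·1854 = 66744
  i=3: C(9,3)·!6 = 84·265 = 22260
  i=4: C(9,4)·!5 = 126·44 = 5544
  i=5: C(9,5)·!4 = 126·9 = 1134
  i=6: C(9,6)·!3 = 84·2 = 168
  i=7: C(9,7)·!2 = 36·1 = 36
  i=8: C(9,8)·!1 = 9·0 = 0
  i=9: C(9,9)·!0 = 1·1 = 1
Total = 229384.

229384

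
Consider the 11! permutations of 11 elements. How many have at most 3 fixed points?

Sum C(11,i)·!(11-i) for i = 0..3:
  i=0: C(11,0)·!11 = 1·14684570 = 14684570
  i=1: C(11,1)·!10 = 11·1334961 = 14684571
  i=2: C(11,2)·!9 = 55·133496 = 7342280
  i=3: C(11,3)·!8 = 165·14833 = 2447445
Total = 39158866.

39158866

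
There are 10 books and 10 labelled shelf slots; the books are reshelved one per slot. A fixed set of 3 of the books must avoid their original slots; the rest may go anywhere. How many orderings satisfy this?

Inclusion-exclusion on the 3 forbidden self-matches:
Σ_{j=0}^{3} (-1)^j C(3,j)(10-j)!
= C(3,0)·10! - C(3,1)·9! + C(3,2)·8! - C(3,3)·7!
= 3628800 - 1088640 + 120960 - 5040
= 2656080

2656080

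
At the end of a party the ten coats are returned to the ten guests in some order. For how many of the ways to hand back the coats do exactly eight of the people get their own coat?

45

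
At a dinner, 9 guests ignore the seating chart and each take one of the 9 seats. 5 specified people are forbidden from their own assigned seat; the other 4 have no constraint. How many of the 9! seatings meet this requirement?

205056

Let A_j be the event that the j-th constrained one is fixed. By inclusion-exclusion over the 5 events:
Σ_{j=0}^{5} (-1)^j C(5,j)(9-j)!
= C(5,0)·9! - C(5,1)·8! + C(5,2)·7! - C(5,3)·6! + C(5,4)·5! - C(5,5)·4!
= 362880 - 201600 + 50400 - 7200 + 600 - 24
= 205056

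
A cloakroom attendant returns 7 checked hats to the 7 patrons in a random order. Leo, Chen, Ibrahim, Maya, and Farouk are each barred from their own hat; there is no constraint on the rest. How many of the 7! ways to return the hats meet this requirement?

2428

Let A_j be the event that the j-th constrained one is fixed. By inclusion-exclusion over the 5 events:
Σ_{j=0}^{5} (-1)^j C(5,j)(7-j)!
= C(5,0)·7! - C(5,1)·6! + C(5,2)·5! - C(5,3)·4! + C(5,4)·3! - C(5,5)·2!
= 5040 - 3600 + 1200 - 240 + 30 - 2
= 2428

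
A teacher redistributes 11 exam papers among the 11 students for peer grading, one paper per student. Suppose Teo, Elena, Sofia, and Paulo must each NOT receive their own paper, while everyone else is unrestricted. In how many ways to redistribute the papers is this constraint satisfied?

27422640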